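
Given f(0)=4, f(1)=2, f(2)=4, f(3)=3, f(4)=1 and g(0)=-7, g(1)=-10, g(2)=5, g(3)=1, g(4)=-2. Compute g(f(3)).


f(3) = 3
g(3) = 1

1


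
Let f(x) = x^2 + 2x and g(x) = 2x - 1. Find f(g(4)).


63


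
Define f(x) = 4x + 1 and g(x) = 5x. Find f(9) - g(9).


f(9) = 37
g(9) = 45
Difference = -8

-8


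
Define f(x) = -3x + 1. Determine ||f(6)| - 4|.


f(6) = -17
|-17| = 17
|17 - 4| = 13

13


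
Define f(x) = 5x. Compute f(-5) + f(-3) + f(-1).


f(-5) = -25
f(-3) = -15
f(-1) = -5
Sum = -45

-45


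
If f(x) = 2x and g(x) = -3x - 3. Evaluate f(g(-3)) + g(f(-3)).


f(g(-3)) = 12
g(f(-3)) = 15
Sum = 27

27


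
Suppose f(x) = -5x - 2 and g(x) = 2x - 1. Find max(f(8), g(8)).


f(8) = -42
g(8) = 15
max = 15

15


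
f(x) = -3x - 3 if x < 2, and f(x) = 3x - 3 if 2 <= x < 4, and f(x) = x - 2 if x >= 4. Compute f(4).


2


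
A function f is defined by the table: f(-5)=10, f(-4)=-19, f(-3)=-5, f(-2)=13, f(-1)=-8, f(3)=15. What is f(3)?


Reading from the table at x = 3

15


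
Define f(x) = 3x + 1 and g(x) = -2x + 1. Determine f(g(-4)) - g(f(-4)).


f(g(-4)) = 28
g(f(-4)) = 23
Difference = 5

5


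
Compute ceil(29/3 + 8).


18


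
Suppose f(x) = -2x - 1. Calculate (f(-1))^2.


f(-1) = 1
(1)^2 = 1

1


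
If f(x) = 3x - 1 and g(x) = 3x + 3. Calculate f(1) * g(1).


f(1) = 2
g(1) = 6
Product = 12

12


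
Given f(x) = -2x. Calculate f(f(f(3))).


-24


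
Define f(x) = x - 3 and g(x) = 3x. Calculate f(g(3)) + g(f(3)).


f(g(3)) = 6
g(f(3)) = 0
Sum = 6

6


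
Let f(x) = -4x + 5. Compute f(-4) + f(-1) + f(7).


f(-4) = 21
f(-1) = 9
f(7) = -23
Sum = 7

7


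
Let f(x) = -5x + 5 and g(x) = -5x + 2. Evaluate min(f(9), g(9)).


f(9) = -40
g(9) = -43
min = -43

-43


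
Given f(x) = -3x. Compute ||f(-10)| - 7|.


23


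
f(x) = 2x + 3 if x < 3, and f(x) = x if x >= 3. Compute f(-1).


-1 satisfies x < 3
f(-1) = 1

1


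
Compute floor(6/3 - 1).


6/3 = 2
2 - 1 = 1
floor(1) = 1

1


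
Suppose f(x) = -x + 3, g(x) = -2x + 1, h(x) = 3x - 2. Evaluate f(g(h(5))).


h(5) = 13
g(13) = -25
f(-25) = 28

28


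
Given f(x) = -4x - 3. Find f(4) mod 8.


f(4) = -19
-19 mod 8 = 5

5


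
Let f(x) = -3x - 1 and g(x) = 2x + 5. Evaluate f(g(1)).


g(1) = 7
f(7) = -22

-22


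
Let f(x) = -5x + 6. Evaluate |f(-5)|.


31


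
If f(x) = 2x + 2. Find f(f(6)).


f(6) = 14
f(14) = 30

30


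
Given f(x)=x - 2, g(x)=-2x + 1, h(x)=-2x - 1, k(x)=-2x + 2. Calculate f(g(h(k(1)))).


k(1) = 0
h(0) = -1
g(-1) = 3
f(3) = 1

1


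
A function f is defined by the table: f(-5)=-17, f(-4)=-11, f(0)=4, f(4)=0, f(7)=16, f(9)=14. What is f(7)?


16


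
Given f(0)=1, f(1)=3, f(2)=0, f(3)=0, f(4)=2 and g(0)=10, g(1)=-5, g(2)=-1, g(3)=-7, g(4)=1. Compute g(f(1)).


f(1) = 3
g(3) = -7

-7


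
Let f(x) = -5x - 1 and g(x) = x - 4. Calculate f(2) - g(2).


f(2) = -11
g(2) = -2
Difference = -9

-9


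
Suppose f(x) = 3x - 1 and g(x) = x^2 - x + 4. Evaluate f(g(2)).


g(2) = 6
f(6) = 17

17


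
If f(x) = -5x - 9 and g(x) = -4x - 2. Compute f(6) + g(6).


f(6) = -39
g(6) = -26
Sum = -65

-65


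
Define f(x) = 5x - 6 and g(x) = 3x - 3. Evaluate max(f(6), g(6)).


24


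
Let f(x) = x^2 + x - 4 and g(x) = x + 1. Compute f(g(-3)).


g(-3) = -2
f(-2) = 1*(-2)^2 + 1*(-2) - 4 = -2

-2


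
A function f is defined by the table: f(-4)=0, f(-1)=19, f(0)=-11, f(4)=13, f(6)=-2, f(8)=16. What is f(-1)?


Reading from the table at x = -1

19


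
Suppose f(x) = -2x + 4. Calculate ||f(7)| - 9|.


f(7) = -10
|-10| = 10
|10 - 9| = 1

1


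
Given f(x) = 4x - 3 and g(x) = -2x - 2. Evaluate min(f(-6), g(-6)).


f(-6) = -27
g(-6) = 10
min = -27

-27


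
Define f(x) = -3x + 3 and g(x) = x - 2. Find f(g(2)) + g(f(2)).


f(g(2)) = 3
g(f(2)) = -5
Sum = -2

-2


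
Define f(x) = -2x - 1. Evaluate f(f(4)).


f(4) = -9
f(-9) = 17

17


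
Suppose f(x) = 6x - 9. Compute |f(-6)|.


f(-6) = -45
|-45| = 45

45


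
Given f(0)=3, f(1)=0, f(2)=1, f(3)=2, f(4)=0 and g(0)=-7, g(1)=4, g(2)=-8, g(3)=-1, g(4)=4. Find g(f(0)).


-1


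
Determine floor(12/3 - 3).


12/3 = 4
4 - 3 = 1
floor(1) = 1

1


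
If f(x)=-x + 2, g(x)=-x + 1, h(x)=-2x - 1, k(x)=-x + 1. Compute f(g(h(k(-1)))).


k(-1) = 2
h(2) = -5
g(-5) = 6
f(6) = -4

-4


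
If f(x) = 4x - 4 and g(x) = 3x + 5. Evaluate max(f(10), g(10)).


f(10) = 36
g(10) = 35
max = 36

36


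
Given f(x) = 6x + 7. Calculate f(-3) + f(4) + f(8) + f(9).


f(-3) = -11
f(4) = 31
f(8) = 55
f(9) = 61
Sum = 136

136


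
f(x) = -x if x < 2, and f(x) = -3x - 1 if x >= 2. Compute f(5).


-16


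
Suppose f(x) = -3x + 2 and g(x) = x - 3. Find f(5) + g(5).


-11


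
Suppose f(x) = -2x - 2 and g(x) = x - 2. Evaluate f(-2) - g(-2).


6


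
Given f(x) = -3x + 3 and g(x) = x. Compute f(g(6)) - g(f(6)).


f(g(6)) = -15
g(f(6)) = -15
Difference = 0

0


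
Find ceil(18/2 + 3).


12


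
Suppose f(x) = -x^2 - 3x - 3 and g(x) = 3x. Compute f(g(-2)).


-21


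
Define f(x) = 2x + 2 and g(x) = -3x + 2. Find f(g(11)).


g(11) = -31
f(-31) = -60

-60


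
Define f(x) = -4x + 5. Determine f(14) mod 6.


3


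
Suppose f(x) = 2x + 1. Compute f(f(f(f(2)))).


f(2) = 5
f(5) = 11
f(11) = 23
f(23) = 47

47


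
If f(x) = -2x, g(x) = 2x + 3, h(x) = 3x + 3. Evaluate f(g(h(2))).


h(2) = 9
g(9) = 21
f(21) = -42

-42


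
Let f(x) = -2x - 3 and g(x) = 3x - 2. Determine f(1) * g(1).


f(1) = -5
g(1) = 1
Product = -5

-5


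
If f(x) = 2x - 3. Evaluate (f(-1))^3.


-125


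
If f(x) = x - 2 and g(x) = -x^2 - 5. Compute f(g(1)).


g(1) = -6
f(-6) = -8

-8


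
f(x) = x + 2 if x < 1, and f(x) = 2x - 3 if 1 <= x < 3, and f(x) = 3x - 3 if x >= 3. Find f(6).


6 satisfies x >= 3
f(6) = 15

15


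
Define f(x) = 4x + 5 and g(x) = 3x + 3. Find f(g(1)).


29


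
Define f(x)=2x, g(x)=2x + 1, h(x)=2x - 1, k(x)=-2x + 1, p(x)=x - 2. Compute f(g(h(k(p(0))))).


38


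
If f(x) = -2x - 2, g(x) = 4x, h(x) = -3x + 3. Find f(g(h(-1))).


h(-1) = 6
g(6) = 24
f(24) = -50

-50


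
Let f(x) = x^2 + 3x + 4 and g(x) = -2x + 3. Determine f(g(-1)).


44


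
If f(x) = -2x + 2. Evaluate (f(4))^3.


f(4) = -6
(-6)^3 = -216

-216


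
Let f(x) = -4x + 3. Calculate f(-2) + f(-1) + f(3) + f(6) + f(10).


-49


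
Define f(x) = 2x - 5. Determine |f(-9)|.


f(-9) = -23
|-23| = 23

23


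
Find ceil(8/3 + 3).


8/3 = 2.6667
2.6667 + 3 = 5.6667
ceil(5.6667) = 6

6


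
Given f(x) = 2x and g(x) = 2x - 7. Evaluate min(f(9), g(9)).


f(9) = 18
g(9) = 11
min = 11

11


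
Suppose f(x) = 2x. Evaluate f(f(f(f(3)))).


f(3) = 6
f(6) = 12
f(12) = 24
f(24) = 48

48


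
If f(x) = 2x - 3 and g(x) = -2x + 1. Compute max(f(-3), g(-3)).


f(-3) = -9
g(-3) = 7
max = 7

7


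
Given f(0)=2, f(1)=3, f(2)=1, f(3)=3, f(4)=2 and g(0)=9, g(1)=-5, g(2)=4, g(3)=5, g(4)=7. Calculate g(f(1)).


f(1) = 3
g(3) = 5

5


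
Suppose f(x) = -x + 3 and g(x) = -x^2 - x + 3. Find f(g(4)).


g(4) = -17
f(-17) = 20

20


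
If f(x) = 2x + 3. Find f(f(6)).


f(6) = 15
f(15) = 33

33


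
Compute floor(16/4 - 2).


2


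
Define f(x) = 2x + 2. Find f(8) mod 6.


f(8) = 18
18 mod 6 = 0

0


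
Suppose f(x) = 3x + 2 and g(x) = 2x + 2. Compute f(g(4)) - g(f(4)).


f(g(4)) = 32
g(f(4)) = 30
Difference = 2

2


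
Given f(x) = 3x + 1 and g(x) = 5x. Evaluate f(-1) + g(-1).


f(-1) = -2
g(-1) = -5
Sum = -7

-7


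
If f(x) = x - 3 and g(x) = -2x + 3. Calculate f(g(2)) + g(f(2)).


f(g(2)) = -4
g(f(2)) = 5
Sum = 1

1


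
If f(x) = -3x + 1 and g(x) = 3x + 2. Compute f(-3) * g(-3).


f(-3) = 10
g(-3) = -7
Product = -70

-70


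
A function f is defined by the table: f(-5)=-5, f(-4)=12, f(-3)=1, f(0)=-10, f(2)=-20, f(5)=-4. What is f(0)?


-10


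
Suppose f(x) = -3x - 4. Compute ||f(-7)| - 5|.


f(-7) = 17
|17| = 17
|17 - 5| = 12

12


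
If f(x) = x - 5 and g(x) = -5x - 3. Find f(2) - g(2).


10


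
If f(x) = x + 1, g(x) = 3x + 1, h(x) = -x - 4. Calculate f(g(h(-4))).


h(-4) = 0
g(0) = 1
f(1) = 2

2


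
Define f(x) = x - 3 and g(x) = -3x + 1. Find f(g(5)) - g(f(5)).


f(g(5)) = -17
g(f(5)) = -5
Difference = -12

-12


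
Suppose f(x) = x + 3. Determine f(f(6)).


f(6) = 9
f(9) = 12

12


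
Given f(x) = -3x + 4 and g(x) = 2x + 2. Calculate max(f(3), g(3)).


f(3) = -5
g(3) = 8
max = 8

8


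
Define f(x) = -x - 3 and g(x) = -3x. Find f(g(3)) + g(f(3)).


24


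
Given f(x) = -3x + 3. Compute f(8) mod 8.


f(8) = -21
-21 mod 8 = 3

3


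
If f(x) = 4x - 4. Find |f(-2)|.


f(-2) = -12
|-12| = 12

12


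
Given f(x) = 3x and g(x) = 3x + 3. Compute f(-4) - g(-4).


f(-4) = -12
g(-4) = -9
Difference = -3

-3


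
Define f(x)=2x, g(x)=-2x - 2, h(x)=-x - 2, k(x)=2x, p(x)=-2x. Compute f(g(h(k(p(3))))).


p(3) = -6
k(-6) = -12
h(-12) = 10
g(10) = -22
f(-22) = -44

-44


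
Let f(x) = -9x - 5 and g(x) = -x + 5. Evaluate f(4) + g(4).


-40


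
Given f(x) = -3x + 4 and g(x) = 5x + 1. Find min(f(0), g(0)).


1


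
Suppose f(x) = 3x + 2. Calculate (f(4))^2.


f(4) = 14
(14)^2 = 196

196


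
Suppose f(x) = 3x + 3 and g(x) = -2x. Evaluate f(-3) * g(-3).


f(-3) = -6
g(-3) = 6
Product = -36

-36


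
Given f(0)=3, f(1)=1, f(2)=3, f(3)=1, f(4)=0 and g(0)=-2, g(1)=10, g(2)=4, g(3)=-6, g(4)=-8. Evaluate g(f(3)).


f(3) = 1
g(1) = 10

10


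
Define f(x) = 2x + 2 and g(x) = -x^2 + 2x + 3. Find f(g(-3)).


-22


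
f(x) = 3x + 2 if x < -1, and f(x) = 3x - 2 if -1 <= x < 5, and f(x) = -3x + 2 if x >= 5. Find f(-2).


-2 satisfies x < -1
f(-2) = -4

-4


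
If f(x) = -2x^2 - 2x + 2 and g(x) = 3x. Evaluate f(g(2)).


g(2) = 6
f(6) = (-2)*(6)^2 - 2*(6) + 2 = -82

-82


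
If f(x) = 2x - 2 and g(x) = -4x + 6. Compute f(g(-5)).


g(-5) = 26
f(26) = 50

50


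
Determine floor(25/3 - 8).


25/3 = 8.3333
8.3333 - 8 = 0.3333
floor(0.3333) = 0

0


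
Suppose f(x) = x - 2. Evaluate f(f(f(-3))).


f(-3) = -5
f(-5) = -7
f(-7) = -9

-9


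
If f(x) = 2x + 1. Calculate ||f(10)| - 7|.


f(10) = 21
|21| = 21
|21 - 7| = 14

14


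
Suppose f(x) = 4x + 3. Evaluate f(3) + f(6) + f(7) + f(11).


f(3) = 15
f(6) = 27
f(7) = 31
f(11) = 47
Sum = 120

120


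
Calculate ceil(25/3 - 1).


8


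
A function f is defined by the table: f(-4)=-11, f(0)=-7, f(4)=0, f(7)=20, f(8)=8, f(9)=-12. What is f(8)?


Reading from the table at x = 8

8


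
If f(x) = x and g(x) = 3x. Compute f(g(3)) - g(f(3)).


f(g(3)) = 9
g(f(3)) = 9
Difference = 0

0


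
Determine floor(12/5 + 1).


12/5 = 2.4
2.4 + 1 = 3.4
floor(3.4) = 3

3


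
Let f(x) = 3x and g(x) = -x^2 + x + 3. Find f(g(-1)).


g(-1) = 1
f(1) = 3

3


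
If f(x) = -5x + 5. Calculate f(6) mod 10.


f(6) = -25
-25 mod 10 = 5

5


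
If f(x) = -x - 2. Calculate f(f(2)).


f(2) = -4
f(-4) = 2

2


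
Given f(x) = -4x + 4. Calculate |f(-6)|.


f(-6) = 28
|28| = 28

28


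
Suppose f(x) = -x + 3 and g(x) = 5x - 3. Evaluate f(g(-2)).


g(-2) = -13
f(-13) = 16

16


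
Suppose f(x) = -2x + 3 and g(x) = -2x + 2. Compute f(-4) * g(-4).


f(-4) = 11
g(-4) = 10
Product = 110

110


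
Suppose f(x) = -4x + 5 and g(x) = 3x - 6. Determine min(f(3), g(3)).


f(3) = -7
g(3) = 3
min = -7

-7


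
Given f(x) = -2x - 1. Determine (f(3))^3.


-343


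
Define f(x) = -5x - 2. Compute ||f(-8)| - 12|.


f(-8) = 38
|38| = 38
|38 - 12| = 26

26


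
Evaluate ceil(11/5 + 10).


11/5 = 2.2
2.2 + 10 = 12.2
ceil(12.2) = 13

13


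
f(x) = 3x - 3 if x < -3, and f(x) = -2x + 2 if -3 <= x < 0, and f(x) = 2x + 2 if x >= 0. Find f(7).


7 satisfies x >= 0
f(7) = 16

16


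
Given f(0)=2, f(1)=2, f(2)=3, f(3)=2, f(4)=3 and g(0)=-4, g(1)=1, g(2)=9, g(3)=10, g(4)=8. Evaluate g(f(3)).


f(3) = 2
g(2) = 9

9


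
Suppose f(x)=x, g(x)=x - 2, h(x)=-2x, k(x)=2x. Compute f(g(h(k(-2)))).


k(-2) = -4
h(-4) = 8
g(8) = 6
f(6) = 6

6


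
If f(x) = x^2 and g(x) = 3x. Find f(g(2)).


g(2) = 6
f(6) = 1*(6)^2 = 36

36


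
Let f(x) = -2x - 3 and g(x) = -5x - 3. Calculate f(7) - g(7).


f(7) = -17
g(7) = -38
Difference = 21

21


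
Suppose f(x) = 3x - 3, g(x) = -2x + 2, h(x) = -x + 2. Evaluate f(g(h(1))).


h(1) = 1
g(1) = 0
f(0) = -3

-3


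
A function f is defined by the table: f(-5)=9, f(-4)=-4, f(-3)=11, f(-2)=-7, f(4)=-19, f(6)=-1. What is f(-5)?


9


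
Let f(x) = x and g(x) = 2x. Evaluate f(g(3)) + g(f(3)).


f(g(3)) = 6
g(f(3)) = 6
Sum = 12

12


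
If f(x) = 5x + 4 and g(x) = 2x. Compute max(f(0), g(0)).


f(0) = 4
g(0) = 0
max = 4

4


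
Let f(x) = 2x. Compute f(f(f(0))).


f(0) = 0
f(0) = 0
f(0) = 0

0


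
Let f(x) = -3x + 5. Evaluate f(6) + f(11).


f(6) = -13
f(11) = -28
Sum = -41

-41


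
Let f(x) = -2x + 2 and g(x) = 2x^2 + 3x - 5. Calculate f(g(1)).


g(1) = 0
f(0) = 2

2


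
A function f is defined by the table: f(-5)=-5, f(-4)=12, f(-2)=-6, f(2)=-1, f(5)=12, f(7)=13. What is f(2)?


-1


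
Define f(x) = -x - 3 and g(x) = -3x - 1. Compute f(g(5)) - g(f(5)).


f(g(5)) = 13
g(f(5)) = 23
Difference = -10

-10


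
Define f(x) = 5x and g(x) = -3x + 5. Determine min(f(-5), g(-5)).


f(-5) = -25
g(-5) = 20
min = -25

-25


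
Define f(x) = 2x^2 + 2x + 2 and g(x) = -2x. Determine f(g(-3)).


g(-3) = 6
f(6) = 2*(6)^2 + 2*(6) + 2 = 86

86


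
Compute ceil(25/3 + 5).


14


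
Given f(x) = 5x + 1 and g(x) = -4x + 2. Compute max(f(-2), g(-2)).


f(-2) = -9
g(-2) = 10
max = 10

10


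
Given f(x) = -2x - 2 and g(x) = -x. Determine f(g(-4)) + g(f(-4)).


f(g(-4)) = -10
g(f(-4)) = -6
Sum = -16

-16


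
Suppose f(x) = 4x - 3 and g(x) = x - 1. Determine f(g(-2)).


-15


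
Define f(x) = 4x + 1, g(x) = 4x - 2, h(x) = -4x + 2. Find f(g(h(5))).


h(5) = -18
g(-18) = -74
f(-74) = -295

-295


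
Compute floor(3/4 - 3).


3/4 = 0.75
0.75 - 3 = -2.25
floor(-2.25) = -3

-3


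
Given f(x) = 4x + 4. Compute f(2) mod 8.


f(2) = 12
12 mod 8 = 4

4


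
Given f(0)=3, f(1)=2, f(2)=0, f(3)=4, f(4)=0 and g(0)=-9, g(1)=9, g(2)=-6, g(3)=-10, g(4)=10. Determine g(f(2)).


f(2) = 0
g(0) = -9

-9


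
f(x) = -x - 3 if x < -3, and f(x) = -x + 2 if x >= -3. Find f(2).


2 satisfies x >= -3
f(2) = 0

0


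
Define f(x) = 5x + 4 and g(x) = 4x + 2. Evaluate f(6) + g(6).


f(6) = 34
g(6) = 26
Sum = 60

60


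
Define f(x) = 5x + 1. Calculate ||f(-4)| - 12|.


f(-4) = -19
|-19| = 19
|19 - 12| = 7

7


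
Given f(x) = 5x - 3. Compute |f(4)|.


f(4) = 17
|17| = 17

17


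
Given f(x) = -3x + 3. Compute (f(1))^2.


f(1) = 0
(0)^2 = 0

0


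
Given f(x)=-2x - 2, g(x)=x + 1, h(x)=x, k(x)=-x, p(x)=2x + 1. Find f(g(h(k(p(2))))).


p(2) = 5
k(5) = -5
h(-5) = -5
g(-5) = -4
f(-4) = 6

6


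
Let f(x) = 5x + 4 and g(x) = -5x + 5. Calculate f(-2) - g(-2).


-21


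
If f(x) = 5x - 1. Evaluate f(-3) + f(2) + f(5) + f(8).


f(-3) = -16
f(2) = 9
f(5) = 24
f(8) = 39
Sum = 56

56


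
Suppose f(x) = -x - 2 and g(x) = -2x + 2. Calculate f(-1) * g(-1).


f(-1) = -1
g(-1) = 4
Product = -4

-4


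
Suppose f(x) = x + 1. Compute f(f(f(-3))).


f(-3) = -2
f(-2) = -1
f(-1) = 0

0


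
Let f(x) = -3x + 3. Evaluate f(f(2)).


f(2) = -3
f(-3) = 12

12


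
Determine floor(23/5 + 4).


23/5 = 4.6
4.6 + 4 = 8.6
floor(8.6) = 8

8


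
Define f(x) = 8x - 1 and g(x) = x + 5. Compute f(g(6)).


g(6) = 11
f(11) = 87

87


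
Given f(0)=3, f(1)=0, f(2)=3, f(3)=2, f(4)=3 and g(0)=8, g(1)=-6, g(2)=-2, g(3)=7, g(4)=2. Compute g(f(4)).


f(4) = 3
g(3) = 7

7


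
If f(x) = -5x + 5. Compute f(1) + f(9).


f(1) = 0
f(9) = -40
Sum = -40

-40


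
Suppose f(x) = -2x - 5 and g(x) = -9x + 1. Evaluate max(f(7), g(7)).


f(7) = -19
g(7) = -62
max = -19

-19


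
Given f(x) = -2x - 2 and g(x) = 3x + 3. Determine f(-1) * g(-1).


f(-1) = 0
g(-1) = 0
Product = 0

0


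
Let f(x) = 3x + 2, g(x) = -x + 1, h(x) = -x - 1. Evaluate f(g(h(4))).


h(4) = -5
g(-5) = 6
f(6) = 20

20


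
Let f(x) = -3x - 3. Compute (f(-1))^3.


f(-1) = 0
(0)^3 = 0

0


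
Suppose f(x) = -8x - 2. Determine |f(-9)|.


f(-9) = 70
|70| = 70

70


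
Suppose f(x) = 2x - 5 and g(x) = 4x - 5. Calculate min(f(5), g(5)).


f(5) = 5
g(5) = 15
min = 5

5


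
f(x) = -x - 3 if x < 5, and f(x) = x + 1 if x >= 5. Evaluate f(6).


6 satisfies x >= 5
f(6) = 7

7


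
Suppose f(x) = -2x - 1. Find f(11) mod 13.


f(11) = -23
-23 mod 13 = 3

3


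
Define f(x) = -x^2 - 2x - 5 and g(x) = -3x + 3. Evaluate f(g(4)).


g(4) = -9
f(-9) = (-1)*(-9)^2 - 2*(-9) - 5 = -68

-68


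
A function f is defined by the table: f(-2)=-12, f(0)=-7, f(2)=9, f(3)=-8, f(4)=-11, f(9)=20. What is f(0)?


Reading from the table at x = 0

-7


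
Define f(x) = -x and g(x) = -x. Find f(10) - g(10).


f(10) = -10
g(10) = -10
Difference = 0

0


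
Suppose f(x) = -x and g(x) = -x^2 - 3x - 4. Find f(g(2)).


g(2) = -14
f(-14) = 14

14


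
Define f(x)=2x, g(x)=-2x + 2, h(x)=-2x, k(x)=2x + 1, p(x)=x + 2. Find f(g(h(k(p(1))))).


60


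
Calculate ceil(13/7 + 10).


13/7 = 1.8571
1.8571 + 10 = 11.8571
ceil(11.8571) = 12

12


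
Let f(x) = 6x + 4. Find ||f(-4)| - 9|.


f(-4) = -20
|-20| = 20
|20 - 9| = 11

11


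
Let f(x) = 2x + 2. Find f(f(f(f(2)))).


62


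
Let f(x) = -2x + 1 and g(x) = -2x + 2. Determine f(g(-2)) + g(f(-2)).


f(g(-2)) = -11
g(f(-2)) = -8
Sum = -19

-19


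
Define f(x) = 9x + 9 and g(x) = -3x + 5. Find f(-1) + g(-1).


f(-1) = 0
g(-1) = 8
Sum = 8

8


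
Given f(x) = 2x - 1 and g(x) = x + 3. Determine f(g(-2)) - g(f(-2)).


3


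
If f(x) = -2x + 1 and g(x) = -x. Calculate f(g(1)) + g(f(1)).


f(g(1)) = 3
g(f(1)) = 1
Sum = 4

4


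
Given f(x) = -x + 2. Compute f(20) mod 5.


2


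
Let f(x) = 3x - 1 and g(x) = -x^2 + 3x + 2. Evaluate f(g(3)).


5


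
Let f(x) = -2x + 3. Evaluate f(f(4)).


f(4) = -5
f(-5) = 13

13


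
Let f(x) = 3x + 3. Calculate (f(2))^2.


f(2) = 9
(9)^2 = 81

81


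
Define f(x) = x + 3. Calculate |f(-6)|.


f(-6) = -3
|-3| = 3

3


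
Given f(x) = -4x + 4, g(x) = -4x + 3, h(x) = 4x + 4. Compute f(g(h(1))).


h(1) = 8
g(8) = -29
f(-29) = 120

120


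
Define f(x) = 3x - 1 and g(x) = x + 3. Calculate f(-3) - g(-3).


-10


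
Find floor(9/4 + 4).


9/4 = 2.25
2.25 + 4 = 6.25
floor(6.25) = 6

6


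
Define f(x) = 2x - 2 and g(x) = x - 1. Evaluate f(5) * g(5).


32


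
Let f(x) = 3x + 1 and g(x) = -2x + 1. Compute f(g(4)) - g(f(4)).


f(g(4)) = -20
g(f(4)) = -25
Difference = 5

5


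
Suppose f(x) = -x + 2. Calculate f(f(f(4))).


f(4) = -2
f(-2) = 4
f(4) = -2

-2


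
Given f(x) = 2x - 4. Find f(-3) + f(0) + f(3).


f(-3) = -10
f(0) = -4
f(3) = 2
Sum = -12

-12


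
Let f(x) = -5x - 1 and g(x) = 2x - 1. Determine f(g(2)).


g(2) = 3
f(3) = -16

-16


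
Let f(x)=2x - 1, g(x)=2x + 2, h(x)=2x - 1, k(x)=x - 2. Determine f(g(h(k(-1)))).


k(-1) = -3
h(-3) = -7
g(-7) = -12
f(-12) = -25

-25


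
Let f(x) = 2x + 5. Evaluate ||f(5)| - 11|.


4


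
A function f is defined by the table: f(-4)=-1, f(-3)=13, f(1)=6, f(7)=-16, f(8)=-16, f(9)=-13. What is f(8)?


Reading from the table at x = 8

-16


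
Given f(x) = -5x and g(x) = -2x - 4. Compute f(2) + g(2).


f(2) = -10
g(2) = -8
Sum = -18

-18


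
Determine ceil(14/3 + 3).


8


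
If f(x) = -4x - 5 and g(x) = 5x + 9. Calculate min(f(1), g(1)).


f(1) = -9
g(1) = 14
min = -9

-9


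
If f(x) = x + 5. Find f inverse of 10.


Solve x + 5 = 10
x = (10 - 5) / 1 = 5

5


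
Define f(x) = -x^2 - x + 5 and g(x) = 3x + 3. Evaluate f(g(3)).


g(3) = 12
f(12) = (-1)*(12)^2 - 1*(12) + 5 = -151

-151


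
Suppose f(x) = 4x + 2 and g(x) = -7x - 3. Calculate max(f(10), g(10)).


f(10) = 42
g(10) = -73
max = 42

42


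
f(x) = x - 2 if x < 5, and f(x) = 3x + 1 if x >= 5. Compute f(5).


5 satisfies x >= 5
f(5) = 16

16


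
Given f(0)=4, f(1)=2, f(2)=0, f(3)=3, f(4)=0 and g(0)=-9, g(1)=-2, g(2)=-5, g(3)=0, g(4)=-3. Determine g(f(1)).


f(1) = 2
g(2) = -5

-5


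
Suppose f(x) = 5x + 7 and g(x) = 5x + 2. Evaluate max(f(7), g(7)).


f(7) = 42
g(7) = 37
max = 42

42


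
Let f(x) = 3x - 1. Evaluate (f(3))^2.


f(3) = 8
(8)^2 = 64

64


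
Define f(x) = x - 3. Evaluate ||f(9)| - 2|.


f(9) = 6
|6| = 6
|6 - 2| = 4

4


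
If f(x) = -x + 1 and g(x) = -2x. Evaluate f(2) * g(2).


f(2) = -1
g(2) = -4
Product = 4

4


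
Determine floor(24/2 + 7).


24/2 = 12
12 + 7 = 19
floor(19) = 19

19


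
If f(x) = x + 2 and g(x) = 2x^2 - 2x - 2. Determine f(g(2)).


g(2) = 2
f(2) = 4

4


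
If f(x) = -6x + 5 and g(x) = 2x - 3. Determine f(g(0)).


g(0) = -3
f(-3) = 23

23


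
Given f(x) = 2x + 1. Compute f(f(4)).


f(4) = 9
f(9) = 19

19


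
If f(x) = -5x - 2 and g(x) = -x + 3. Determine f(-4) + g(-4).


25


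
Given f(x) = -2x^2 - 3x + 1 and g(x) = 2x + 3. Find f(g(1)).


g(1) = 5
f(5) = (-2)*(5)^2 - 3*(5) + 1 = -64

-64


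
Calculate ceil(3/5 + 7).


3/5 = 0.6
0.6 + 7 = 7.6
ceil(7.6) = 8

8


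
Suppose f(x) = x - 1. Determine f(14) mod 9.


f(14) = 13
13 mod 9 = 4

4


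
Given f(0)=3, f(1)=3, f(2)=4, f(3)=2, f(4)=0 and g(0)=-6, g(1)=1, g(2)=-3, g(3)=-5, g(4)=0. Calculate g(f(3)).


-3


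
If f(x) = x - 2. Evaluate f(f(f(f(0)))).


-8


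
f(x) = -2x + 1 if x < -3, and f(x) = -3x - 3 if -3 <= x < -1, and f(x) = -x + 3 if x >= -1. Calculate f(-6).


13


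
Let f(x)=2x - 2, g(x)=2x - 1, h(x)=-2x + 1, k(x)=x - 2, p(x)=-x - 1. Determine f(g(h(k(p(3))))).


48


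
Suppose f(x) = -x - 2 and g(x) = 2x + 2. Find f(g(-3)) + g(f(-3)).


f(g(-3)) = 2
g(f(-3)) = 4
Sum = 6

6


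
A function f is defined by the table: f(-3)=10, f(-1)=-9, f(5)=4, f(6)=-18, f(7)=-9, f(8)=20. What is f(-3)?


Reading from the table at x = -3

10


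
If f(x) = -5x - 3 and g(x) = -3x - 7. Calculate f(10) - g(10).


-16


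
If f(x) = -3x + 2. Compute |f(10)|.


28


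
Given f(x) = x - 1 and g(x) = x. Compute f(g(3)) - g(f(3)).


f(g(3)) = 2
g(f(3)) = 2
Difference = 0

0


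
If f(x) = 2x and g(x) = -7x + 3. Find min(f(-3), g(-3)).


f(-3) = -6
g(-3) = 24
min = -6

-6


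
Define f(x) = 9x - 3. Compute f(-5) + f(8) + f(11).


f(-5) = -48
f(8) = 69
f(11) = 96
Sum = 117

117


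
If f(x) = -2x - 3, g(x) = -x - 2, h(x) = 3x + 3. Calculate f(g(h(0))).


h(0) = 3
g(3) = -5
f(-5) = 7

7


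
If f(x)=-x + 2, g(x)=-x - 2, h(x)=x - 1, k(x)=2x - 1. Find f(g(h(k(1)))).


k(1) = 1
h(1) = 0
g(0) = -2
f(-2) = 4

4


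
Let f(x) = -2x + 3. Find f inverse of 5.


-1


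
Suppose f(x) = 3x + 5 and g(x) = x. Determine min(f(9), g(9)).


9


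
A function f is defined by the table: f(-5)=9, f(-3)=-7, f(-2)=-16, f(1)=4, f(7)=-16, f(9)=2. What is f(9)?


Reading from the table at x = 9

2


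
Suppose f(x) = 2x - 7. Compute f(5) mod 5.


f(5) = 3
3 mod 5 = 3

3


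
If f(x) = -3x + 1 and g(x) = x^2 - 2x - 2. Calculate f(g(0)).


g(0) = -2
f(-2) = 7

7


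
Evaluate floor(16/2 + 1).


16/2 = 8
8 + 1 = 9
floor(9) = 9

9


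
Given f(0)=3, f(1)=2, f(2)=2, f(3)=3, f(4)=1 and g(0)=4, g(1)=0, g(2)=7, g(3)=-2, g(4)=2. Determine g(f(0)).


f(0) = 3
g(3) = -2

-2


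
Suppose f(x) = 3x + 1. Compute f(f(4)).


f(4) = 13
f(13) = 40

40


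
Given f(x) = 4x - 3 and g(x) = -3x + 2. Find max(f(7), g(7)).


f(7) = 25
g(7) = -19
max = 25

25


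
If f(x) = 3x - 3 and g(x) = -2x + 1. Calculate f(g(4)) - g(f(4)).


f(g(4)) = -24
g(f(4)) = -17
Difference = -7

-7


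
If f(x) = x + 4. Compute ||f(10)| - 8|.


f(10) = 14
|14| = 14
|14 - 8| = 6

6


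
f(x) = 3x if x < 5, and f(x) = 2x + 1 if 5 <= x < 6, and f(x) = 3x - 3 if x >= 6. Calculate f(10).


10 satisfies x >= 6
f(10) = 27

27


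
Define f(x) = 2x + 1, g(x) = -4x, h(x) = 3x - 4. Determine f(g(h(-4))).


129


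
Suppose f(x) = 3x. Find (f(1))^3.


f(1) = 3
(3)^3 = 27

27


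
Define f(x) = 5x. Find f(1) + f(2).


f(1) = 5
f(2) = 10
Sum = 15

15


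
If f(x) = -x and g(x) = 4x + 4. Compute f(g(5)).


g(5) = 24
f(24) = -24

-24


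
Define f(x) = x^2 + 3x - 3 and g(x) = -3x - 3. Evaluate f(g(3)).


g(3) = -12
f(-12) = 1*(-12)^2 + 3*(-12) - 3 = 105

105


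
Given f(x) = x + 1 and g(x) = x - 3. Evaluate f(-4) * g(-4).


f(-4) = -3
g(-4) = -7
Product = 21

21


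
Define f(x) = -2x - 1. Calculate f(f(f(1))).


f(1) = -3
f(-3) = 5
f(5) = -11

-11


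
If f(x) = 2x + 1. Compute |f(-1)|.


f(-1) = -1
|-1| = 1

1


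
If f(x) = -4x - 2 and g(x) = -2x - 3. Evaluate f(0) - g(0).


f(0) = -2
g(0) = -3
Difference = 1

1


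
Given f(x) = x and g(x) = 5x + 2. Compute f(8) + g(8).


f(8) = 8
g(8) = 42
Sum = 50

50


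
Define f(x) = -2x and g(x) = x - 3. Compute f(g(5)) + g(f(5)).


f(g(5)) = -4
g(f(5)) = -13
Sum = -17

-17


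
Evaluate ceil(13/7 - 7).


13/7 = 1.8571
1.8571 - 7 = -5.1429
ceil(-5.1429) = -5

-5


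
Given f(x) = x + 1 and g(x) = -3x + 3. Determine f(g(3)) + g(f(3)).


f(g(3)) = -5
g(f(3)) = -9
Sum = -14

-14


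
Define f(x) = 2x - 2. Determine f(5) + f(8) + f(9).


f(5) = 8
f(8) = 14
f(9) = 16
Sum = 38

38


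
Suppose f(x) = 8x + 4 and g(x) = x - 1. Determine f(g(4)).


g(4) = 3
f(3) = 28

28


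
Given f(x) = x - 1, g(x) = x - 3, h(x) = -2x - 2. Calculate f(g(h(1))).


h(1) = -4
g(-4) = -7
f(-7) = -8

-8


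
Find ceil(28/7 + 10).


28/7 = 4
4 + 10 = 14
ceil(14) = 14

14


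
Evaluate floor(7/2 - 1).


7/2 = 3.5
3.5 - 1 = 2.5
floor(2.5) = 2

2


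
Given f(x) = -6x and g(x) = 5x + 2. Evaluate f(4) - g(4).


f(4) = -24
g(4) = 22
Difference = -46

-46


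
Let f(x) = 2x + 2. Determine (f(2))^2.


f(2) = 6
(6)^2 = 36

36


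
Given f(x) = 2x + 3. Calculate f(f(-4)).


f(-4) = -5
f(-5) = -7

-7


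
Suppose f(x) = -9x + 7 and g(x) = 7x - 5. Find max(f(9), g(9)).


f(9) = -74
g(9) = 58
max = 58

58


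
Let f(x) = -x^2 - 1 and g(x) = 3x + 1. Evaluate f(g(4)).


g(4) = 13
f(13) = (-1)*(13)^2 - 1 = -170

-170


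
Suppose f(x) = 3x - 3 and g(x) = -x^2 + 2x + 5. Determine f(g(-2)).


-12


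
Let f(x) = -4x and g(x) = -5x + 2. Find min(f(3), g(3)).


f(3) = -12
g(3) = -13
min = -13

-13


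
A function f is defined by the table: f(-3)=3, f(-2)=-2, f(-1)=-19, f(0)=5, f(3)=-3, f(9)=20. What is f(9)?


Reading from the table at x = 9

20


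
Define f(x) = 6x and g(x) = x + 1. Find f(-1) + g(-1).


f(-1) = -6
g(-1) = 0
Sum = -6

-6


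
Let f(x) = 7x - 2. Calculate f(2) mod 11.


f(2) = 12
12 mod 11 = 1

1


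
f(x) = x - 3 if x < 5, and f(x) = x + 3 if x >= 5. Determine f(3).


3 satisfies x < 5
f(3) = 0

0


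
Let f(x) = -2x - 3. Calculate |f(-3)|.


f(-3) = 3
|3| = 3

3


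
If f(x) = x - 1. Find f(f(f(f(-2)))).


f(-2) = -3
f(-3) = -4
f(-4) = -5
f(-5) = -6

-6


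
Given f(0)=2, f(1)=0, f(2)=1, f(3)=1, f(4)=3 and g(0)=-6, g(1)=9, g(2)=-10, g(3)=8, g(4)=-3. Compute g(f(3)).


f(3) = 1
g(1) = 9

9


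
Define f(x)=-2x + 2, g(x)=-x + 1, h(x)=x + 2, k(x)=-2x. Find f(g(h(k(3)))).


-8


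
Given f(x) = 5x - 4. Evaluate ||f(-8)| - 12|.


f(-8) = -44
|-44| = 44
|44 - 12| = 32

32


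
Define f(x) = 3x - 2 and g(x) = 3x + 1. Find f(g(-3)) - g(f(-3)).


f(g(-3)) = -26
g(f(-3)) = -32
Difference = 6

6


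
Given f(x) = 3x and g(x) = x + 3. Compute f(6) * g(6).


162


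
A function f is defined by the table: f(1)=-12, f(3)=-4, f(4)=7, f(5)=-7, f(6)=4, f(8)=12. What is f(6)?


Reading from the table at x = 6

4


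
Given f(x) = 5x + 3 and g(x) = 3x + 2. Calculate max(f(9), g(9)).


f(9) = 48
g(9) = 29
max = 48

48


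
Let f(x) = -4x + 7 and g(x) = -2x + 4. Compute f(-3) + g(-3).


f(-3) = 19
g(-3) = 10
Sum = 29

29


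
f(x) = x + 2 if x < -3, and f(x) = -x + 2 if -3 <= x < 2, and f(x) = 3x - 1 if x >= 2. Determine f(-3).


-3 satisfies -3 <= x < 2
f(-3) = 5

5


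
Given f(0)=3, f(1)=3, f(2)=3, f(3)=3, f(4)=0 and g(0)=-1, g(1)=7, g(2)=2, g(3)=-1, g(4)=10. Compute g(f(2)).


f(2) = 3
g(3) = -1

-1


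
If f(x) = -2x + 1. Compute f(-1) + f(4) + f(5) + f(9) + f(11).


f(-1) = 3
f(4) = -7
f(5) = -9
f(9) = -17
f(11) = -21
Sum = -51

-51


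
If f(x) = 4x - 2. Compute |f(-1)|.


6


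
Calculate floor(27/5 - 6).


27/5 = 5.4
5.4 - 6 = -0.6
floor(-0.6) = -1

-1


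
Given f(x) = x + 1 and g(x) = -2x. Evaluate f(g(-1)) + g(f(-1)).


3


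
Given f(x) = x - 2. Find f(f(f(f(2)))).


f(2) = 0
f(0) = -2
f(-2) = -4
f(-4) = -6

-6


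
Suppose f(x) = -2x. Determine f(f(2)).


f(2) = -4
f(-4) = 8

8


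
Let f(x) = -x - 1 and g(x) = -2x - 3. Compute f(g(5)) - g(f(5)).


f(g(5)) = 12
g(f(5)) = 9
Difference = 3

3


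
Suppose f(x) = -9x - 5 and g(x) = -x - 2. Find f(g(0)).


g(0) = -2
f(-2) = 13

13


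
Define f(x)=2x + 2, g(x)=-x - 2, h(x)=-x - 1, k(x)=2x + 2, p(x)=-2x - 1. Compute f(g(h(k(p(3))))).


-24


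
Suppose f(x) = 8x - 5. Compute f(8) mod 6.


f(8) = 59
59 mod 6 = 5

5


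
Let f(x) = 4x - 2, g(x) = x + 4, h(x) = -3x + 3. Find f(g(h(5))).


-34


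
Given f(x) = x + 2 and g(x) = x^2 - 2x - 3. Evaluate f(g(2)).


g(2) = -3
f(-3) = -1

-1


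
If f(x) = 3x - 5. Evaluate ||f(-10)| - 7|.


f(-10) = -35
|-35| = 35
|35 - 7| = 28

28


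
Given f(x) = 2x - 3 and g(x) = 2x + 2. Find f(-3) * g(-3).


36


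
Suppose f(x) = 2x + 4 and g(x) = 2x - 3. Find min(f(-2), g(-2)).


f(-2) = 0
g(-2) = -7
min = -7

-7


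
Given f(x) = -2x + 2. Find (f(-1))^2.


f(-1) = 4
(4)^2 = 16

16


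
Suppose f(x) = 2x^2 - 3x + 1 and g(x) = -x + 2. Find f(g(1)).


0


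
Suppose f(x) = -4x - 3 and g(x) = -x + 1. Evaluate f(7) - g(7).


f(7) = -31
g(7) = -6
Difference = -25

-25


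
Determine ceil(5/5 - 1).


5/5 = 1
1 - 1 = 0
ceil(0) = 0

0


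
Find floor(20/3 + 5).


20/3 = 6.6667
6.6667 + 5 = 11.6667
floor(11.6667) = 11

11


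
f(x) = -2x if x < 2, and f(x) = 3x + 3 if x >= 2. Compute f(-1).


2


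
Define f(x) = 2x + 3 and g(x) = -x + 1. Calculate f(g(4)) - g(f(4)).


7


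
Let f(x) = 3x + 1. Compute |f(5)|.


f(5) = 16
|16| = 16

16


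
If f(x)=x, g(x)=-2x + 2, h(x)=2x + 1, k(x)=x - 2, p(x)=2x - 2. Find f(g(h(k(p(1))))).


p(1) = 0
k(0) = -2
h(-2) = -3
g(-3) = 8
f(8) = 8

8


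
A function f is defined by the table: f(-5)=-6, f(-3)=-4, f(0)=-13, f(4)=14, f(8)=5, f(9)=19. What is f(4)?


14


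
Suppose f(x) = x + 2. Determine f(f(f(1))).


7


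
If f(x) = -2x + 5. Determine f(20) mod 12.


f(20) = -35
-35 mod 12 = 1

1


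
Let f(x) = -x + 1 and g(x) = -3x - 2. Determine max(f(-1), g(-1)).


f(-1) = 2
g(-1) = 1
max = 2

2


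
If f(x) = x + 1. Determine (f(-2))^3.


-1


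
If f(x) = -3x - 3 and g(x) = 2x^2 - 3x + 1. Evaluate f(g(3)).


g(3) = 10
f(10) = -33

-33


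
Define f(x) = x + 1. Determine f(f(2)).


f(2) = 3
f(3) = 4

4


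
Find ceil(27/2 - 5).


27/2 = 13.5
13.5 - 5 = 8.5
ceil(8.5) = 9

9


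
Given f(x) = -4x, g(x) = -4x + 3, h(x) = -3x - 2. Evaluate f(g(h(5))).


-284


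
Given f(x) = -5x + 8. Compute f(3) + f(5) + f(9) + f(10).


f(3) = -7
f(5) = -17
f(9) = -37
f(10) = -42
Sum = -103

-103


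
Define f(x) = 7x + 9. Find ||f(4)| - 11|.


26


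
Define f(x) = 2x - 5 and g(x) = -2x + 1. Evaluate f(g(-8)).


g(-8) = 17
f(17) = 29

29


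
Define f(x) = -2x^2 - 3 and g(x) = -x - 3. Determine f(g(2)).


g(2) = -5
f(-5) = (-2)*(-5)^2 - 3 = -53

-53


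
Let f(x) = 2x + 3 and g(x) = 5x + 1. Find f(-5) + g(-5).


f(-5) = -7
g(-5) = -24
Sum = -31

-31


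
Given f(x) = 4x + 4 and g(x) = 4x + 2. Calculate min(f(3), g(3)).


14


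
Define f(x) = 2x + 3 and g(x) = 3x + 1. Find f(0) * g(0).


f(0) = 3
g(0) = 1
Product = 3

3


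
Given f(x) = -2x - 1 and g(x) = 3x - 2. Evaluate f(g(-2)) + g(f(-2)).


22


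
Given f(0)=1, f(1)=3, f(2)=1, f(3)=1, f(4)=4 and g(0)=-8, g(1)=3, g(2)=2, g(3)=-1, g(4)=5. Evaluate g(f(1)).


f(1) = 3
g(3) = -1

-1


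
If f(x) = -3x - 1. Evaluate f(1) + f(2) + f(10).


f(1) = -4
f(2) = -7
f(10) = -31
Sum = -42

-42


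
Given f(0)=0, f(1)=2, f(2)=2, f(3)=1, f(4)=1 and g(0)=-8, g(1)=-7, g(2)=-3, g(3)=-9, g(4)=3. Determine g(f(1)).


-3


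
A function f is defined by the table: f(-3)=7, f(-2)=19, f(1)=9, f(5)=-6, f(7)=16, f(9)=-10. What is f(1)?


Reading from the table at x = 1

9


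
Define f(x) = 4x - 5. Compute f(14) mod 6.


3


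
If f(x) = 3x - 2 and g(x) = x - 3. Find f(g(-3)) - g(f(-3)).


f(g(-3)) = -20
g(f(-3)) = -14
Difference = -6

-6


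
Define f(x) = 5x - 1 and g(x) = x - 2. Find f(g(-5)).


g(-5) = -7
f(-7) = -36

-36


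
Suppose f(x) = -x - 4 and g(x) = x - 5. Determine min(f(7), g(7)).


f(7) = -11
g(7) = 2
min = -11

-11


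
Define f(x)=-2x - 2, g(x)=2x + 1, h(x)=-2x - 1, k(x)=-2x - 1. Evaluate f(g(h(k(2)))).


-40


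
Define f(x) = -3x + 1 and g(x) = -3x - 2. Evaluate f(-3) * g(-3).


70


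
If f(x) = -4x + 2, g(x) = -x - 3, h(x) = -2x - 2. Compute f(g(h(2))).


h(2) = -6
g(-6) = 3
f(3) = -10

-10


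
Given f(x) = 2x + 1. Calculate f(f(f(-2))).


f(-2) = -3
f(-3) = -5
f(-5) = -9

-9


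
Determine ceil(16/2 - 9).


-1


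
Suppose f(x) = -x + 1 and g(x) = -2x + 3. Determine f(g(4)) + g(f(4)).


f(g(4)) = 6
g(f(4)) = 9
Sum = 15

15


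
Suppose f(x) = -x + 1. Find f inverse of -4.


Solve -x + 1 = -4
x = (-4 - 1) / (-1) = 5

5


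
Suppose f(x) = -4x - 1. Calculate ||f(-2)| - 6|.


f(-2) = 7
|7| = 7
|7 - 6| = 1

1


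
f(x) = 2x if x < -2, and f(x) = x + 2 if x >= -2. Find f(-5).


-5 satisfies x < -2
f(-5) = -10

-10


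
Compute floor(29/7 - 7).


29/7 = 4.1429
4.1429 - 7 = -2.8571
floor(-2.8571) = -3

-3


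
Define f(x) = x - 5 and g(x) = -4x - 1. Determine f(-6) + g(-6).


f(-6) = -11
g(-6) = 23
Sum = 12

12


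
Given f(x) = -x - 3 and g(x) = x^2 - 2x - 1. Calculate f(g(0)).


g(0) = -1
f(-1) = -2

-2


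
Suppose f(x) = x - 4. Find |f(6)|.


f(6) = 2
|2| = 2

2


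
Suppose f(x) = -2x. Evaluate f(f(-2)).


f(-2) = 4
f(4) = -8

-8


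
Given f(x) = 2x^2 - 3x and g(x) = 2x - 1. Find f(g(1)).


g(1) = 1
f(1) = 2*(1)^2 - 3*(1) = -1

-1


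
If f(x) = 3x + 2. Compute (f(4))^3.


f(4) = 14
(14)^3 = 2744

2744


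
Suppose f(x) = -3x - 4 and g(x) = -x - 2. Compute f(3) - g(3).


f(3) = -13
g(3) = -5
Difference = -8

-8


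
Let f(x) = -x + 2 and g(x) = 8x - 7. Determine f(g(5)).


g(5) = 33
f(33) = -31

-31


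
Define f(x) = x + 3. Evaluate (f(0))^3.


27


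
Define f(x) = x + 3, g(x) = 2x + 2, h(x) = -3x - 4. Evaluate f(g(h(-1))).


h(-1) = -1
g(-1) = 0
f(0) = 3

3


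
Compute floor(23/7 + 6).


23/7 = 3.2857
3.2857 + 6 = 9.2857
floor(9.2857) = 9

9


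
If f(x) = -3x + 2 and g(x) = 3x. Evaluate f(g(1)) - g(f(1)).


f(g(1)) = -7
g(f(1)) = -3
Difference = -4

-4


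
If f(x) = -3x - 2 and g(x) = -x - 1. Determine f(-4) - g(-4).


f(-4) = 10
g(-4) = 3
Difference = 7

7


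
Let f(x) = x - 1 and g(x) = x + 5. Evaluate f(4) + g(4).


f(4) = 3
g(4) = 9
Sum = 12

12


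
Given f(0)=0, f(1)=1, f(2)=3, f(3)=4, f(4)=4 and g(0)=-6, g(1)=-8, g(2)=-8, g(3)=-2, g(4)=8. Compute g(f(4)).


8


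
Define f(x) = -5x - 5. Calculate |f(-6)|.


25


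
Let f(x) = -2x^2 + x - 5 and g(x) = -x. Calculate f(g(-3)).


g(-3) = 3
f(3) = (-2)*(3)^2 + 1*(3) - 5 = -20

-20


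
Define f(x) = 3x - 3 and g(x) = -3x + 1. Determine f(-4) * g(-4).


f(-4) = -15
g(-4) = 13
Product = -195

-195


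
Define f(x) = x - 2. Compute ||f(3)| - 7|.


f(3) = 1
|1| = 1
|1 - 7| = 6

6


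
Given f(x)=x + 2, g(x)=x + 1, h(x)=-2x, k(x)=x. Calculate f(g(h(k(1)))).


k(1) = 1
h(1) = -2
g(-2) = -1
f(-1) = 1

1


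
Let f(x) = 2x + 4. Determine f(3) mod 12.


f(3) = 10
10 mod 12 = 10

10


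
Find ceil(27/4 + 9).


27/4 = 6.75
6.75 + 9 = 15.75
ceil(15.75) = 16

16


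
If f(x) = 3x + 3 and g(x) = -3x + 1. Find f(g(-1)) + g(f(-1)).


f(g(-1)) = 15
g(f(-1)) = 1
Sum = 16

16


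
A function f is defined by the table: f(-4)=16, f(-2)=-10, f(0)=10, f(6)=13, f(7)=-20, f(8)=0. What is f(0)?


Reading from the table at x = 0

10


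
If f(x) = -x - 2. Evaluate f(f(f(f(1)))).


f(1) = -3
f(-3) = 1
f(1) = -3
f(-3) = 1

1


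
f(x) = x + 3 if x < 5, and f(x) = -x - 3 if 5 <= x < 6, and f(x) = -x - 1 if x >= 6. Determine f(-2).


-2 satisfies x < 5
f(-2) = 1

1


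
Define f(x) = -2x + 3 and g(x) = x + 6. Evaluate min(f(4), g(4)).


f(4) = -5
g(4) = 10
min = -5

-5


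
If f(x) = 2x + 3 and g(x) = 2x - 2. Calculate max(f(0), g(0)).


f(0) = 3
g(0) = -2
max = 3

3


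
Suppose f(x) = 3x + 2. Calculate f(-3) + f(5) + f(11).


f(-3) = -7
f(5) = 17
f(11) = 35
Sum = 45

45


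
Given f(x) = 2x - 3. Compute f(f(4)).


f(4) = 5
f(5) = 7

7


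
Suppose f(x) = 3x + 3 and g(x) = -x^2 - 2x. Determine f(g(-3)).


-6


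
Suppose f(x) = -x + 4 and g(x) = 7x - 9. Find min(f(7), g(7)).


f(7) = -3
g(7) = 40
min = -3

-3


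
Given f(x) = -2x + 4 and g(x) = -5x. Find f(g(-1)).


-6


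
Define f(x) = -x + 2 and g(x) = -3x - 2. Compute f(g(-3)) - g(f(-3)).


f(g(-3)) = -5
g(f(-3)) = -17
Difference = 12

12


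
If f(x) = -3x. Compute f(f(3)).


f(3) = -9
f(-9) = 27

27


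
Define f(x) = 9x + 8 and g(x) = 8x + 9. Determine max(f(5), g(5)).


f(5) = 53
g(5) = 49
max = 53

53


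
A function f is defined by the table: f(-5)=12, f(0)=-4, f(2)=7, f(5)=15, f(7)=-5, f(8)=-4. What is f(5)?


Reading from the table at x = 5

15


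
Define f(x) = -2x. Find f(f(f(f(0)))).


0


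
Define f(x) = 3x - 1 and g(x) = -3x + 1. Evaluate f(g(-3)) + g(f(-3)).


f(g(-3)) = 29
g(f(-3)) = 31
Sum = 60

60


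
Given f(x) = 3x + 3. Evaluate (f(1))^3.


f(1) = 6
(6)^3 = 216

216


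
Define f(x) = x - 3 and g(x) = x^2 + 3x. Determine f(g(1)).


g(1) = 4
f(4) = 1

1


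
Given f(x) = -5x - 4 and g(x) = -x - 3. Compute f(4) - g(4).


f(4) = -24
g(4) = -7
Difference = -17

-17


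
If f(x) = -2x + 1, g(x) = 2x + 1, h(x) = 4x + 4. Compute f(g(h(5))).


h(5) = 24
g(24) = 49
f(49) = -97

-97
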